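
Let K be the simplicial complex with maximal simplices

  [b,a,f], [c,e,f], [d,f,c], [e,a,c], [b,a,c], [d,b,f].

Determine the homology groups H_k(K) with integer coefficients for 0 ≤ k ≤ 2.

H_0 = Z,  H_1 = Z,  H_2 = 0.

Take the total order a < b < c < d < e < f on the vertex set. Then K (dimension 2) consists of the simplices:

  0-simplices (6): a, b, c, d, e, f
  1-simplices (12): ab, ac, ae, af, bc, bd, bf, cd, ce, cf, df, ef
  2-simplices (6): abc, abf, ace, bdf, cdf, cef

so the chain groups are C_0 ≅ Z^6, C_1 ≅ Z^12, C_2 ≅ Z^6.

∂_1: C_1 → C_0 maps an edge to its endpoints' difference, ∂[p,q] = q − p. For instance
  ∂ac = c − a.
As a 6×12 matrix over Z this has rank 5, with invariant factors (1,1,1,1,1).

Boundary ∂_2: C_2 → C_1 maps a triangle to the signed sum of its edges. For instance
  ∂abf = bf − af + ab,
  ∂abc = bc − ac + ab.
As a 12×6 matrix over Z this has rank 6, with invariant factors (1,1,1,1,1,1).

From H_k ≅ ker(∂_k) / im(∂_{k+1}) we obtain:

  H_0: rank C_0 − rank ∂_1 = 6 − 5 = 1, and the invariant factors of ∂_1 are all 1, so H_0 = Z.
  H_1: rank ker ∂_1 − rank ∂_2 = (12 − 5) − 6 = 1, and the invariant factors of ∂_2 are all 1, so H_1 = Z.
  H_2: rank ker ∂_2 − rank ∂_3 = (6 − 6) − 0 = 0, and there is no ∂_3, so H_2 = 0.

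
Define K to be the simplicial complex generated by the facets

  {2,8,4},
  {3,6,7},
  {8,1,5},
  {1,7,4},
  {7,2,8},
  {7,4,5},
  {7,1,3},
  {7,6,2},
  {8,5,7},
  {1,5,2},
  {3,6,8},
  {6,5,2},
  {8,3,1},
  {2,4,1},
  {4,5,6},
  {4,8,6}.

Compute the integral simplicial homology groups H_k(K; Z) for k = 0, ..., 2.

H_0 = Z,  H_1 = Z^2,  H_2 = Z.

Fix the vertex order 1 < 2 < 3 < 4 < 5 < 6 < 7 < 8 and write every simplex with vertices in increasing order. Then dim K = 2 and the simplices of K are:

  0-simplices (8): [1], [2], [3], [4], [5], [6], [7], [8]
  1-simplices (24): (24 of them)
  2-simplices (16): [1,2,4], [1,2,5], [1,3,7], [1,3,8], [1,4,7], [1,5,8], [2,4,8], [2,5,6], [2,6,7], [2,7,8], [3,6,7], [3,6,8], [4,5,6], [4,5,7], [4,6,8], [5,7,8]

giving chain groups C_0 ≅ Z^8, C_1 ≅ Z^24, C_2 ≅ Z^16.

Boundary ∂_1: C_1 → C_0 sends each edge [p,q] (with p < q) to q − p.
This gives a 8×24 integer matrix of rank 7; reducing to Smith normal form yields diagonal entries (1,1,1,1,1,1,1).

Boundary ∂_2: C_2 → C_1 maps a triangle to the signed sum of its edges. For instance
  ∂[1,2,5] = [2,5] − [1,5] + [1,2],
  ∂[4,5,6] = [5,6] − [4,6] + [4,5].
As a 24×16 matrix over Z this has rank 15, with invariant factors (1,1,1,1,1,1,1,1,1,1,1,1,1,1,1).

Now H_k = ker ∂_k / im ∂_{k+1}, so:

  H_0: rank C_0 − rank ∂_1 = 8 − 7 = 1, and the invariant factors of ∂_1 are all 1, so H_0 ≅ Z.
  H_1: rank ker ∂_1 − rank ∂_2 = (24 − 7) − 15 = 2, and the invariant factors of ∂_2 are all 1, so H_1 ≅ Z^2.
  H_2: rank ker ∂_2 − rank ∂_3 = (16 − 15) − 0 = 1, and there is no ∂_3, so H_2 ≅ Z.

As a check, the Euler characteristic is 8 − 24 + 16 = 0, which agrees with 1 − 2 + 1 = 0.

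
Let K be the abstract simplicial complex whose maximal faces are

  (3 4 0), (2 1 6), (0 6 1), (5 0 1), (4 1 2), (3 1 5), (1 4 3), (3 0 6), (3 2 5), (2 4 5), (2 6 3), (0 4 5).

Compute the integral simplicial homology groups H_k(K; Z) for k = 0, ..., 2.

H_0 = Z,  H_1 = Z/2,  H_2 = 0.

Take the total order 0 < 1 < 2 < 3 < 4 < 5 < 6 on the vertex set. Then K (dimension 2) consists of the simplices:

  0-simplices (7): [0], [1], [2], [3], [4], [5], [6]
  1-simplices (18): [0,1], [0,3], [0,4], [0,5], [0,6], [1,2], [1,3], [1,4], [1,5], [1,6], [2,3], [2,4], [2,5], [2,6], [3,4], [3,5], [3,6], [4,5]
  2-simplices (12): [0,1,5], [0,1,6], [0,3,4], [0,3,6], [0,4,5], [1,2,4], [1,2,6], [1,3,4], [1,3,5], [2,3,5], [2,3,6], [2,4,5]

so the chain groups are C_0 ≅ Z^7, C_1 ≅ Z^18, C_2 ≅ Z^12.

The boundary map ∂_1: C_1 → C_0 sends each edge [p,q] (with p < q) to q − p. For instance
  ∂[0,4] = [4] − [0].
The 7×18 boundary matrix has rank 6 and Smith normal form diag(1,1,1,1,1,1).

Boundary ∂_2: C_2 → C_1 maps a triangle to the signed sum of its edges. For instance
  ∂[0,4,5] = [4,5] − [0,5] + [0,4],
  ∂[2,3,6] = [3,6] − [2,6] + [2,3].
This gives a 18×12 integer matrix of rank 12; reducing to Smith normal form yields diagonal entries (1,1,1,1,1,1,1,1,1,1,1,2).

Reading off H_k = ker ∂_k / im ∂_{k+1}:

  H_0: rank C_0 − rank ∂_1 = 7 − 6 = 1, and the invariant factors of ∂_1 are all 1, so H_0 ≅ Z.
  H_1: rank ker ∂_1 − rank ∂_2 = (18 − 6) − 12 = 0, and ∂_2 has invariant factor 2 > 1, so H_1 ≅ Z/2.
  H_2: rank ker ∂_2 − rank ∂_3 = (12 − 12) − 0 = 0, and there is no ∂_3, so H_2 ≅ 0.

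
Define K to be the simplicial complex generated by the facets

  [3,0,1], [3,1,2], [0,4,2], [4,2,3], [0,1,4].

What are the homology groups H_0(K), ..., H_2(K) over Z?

Order the vertices as 0 < 1 < 2 < 3 < 4. Listing each simplex with vertices in this order, K has dimension 2 with simplices:

  0-simplices (5): [0], [1], [2], [3], [4]
  1-simplices (10): [0,1], [0,2], [0,3], [0,4], [1,2], [1,3], [1,4], [2,3], [2,4], [3,4]
  2-simplices (5): [0,1,3], [0,1,4], [0,2,4], [1,2,3], [2,3,4]

so the chain groups are C_0 ≅ Z^5, C_1 ≅ Z^10, C_2 ≅ Z^5.

Boundary ∂_1: C_1 → C_0 is given by ∂[p,q] = [q] − [p]. For instance
  ∂[1,3] = [3] − [1].
The resulting 5×10 matrix has rank 4, and its Smith normal form has invariant factors (1,1,1,1).

The boundary map ∂_2: C_2 → C_1 maps a triangle to the signed sum of its edges. For instance
  ∂[1,2,3] = [2,3] − [1,3] + [1,2],
  ∂[0,2,4] = [2,4] − [0,4] + [0,2].
The 10×5 boundary matrix has rank 5 and Smith normal form diag(1,1,1,1,1).

Computing H_k = (kernel of ∂_k) / (image of ∂_{k+1}):

  H_0: rank C_0 − rank ∂_1 = 5 − 4 = 1, and the invariant factors of ∂_1 are all 1, so H_0 ≅ Z.
  H_1: rank ker ∂_1 − rank ∂_2 = (10 − 4) − 5 = 1, and the invariant factors of ∂_2 are all 1, so H_1 ≅ Z.
  H_2: rank ker ∂_2 − rank ∂_3 = (5 − 5) − 0 = 0, and there is no ∂_3, so H_2 ≅ 0.

(K is a triangulation of the Möbius band.)

H_0 = Z,  H_1 = Z,  H_2 = 0.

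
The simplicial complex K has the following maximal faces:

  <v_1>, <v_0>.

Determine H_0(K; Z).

We work with the vertex ordering v_0 < v_1. The simplices of K, each written with vertices in increasing order, are:

  0-simplices (2): [v_0], [v_1]

giving chain groups C_0 ≅ Z^2.

From H_k ≅ ker(∂_k) / im(∂_{k+1}) we obtain:

  H_0: rank C_0 − rank ∂_1 = 2 − 0 = 2, and there is no ∂_1, so H_0 ≅ Z^2.

(K is a triangulation of a set of 2 points.)

H_0 ≅ Z^2.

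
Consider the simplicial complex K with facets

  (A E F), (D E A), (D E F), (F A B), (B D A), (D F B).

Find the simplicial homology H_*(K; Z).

H_0 ≅ Z,  H_1 = 0,  H_2 ≅ Z.

Order the vertices as A < B < D < E < F. Listing each simplex with vertices in this order, K has dimension 2 with simplices:

  0-simplices (5): A, B, D, E, F
  1-simplices (9): AB, AD, AE, AF, BD, BF, DE, DF, EF
  2-simplices (6): ABD, ABF, ADE, AEF, BDF, DEF

giving chain groups C_0 ≅ Z^5, C_1 ≅ Z^9, C_2 ≅ Z^6.

∂_1: C_1 → C_0 maps an edge to its endpoints' difference, ∂[p,q] = q − p.
The resulting 5×9 matrix has rank 4, and its Smith normal form has invariant factors (1,1,1,1).

∂_2: C_2 → C_1 maps a triangle to the signed sum of its edges. For instance
  ∂AEF = EF − AF + AE,
  ∂ADE = DE − AE + AD.
As a 9×6 matrix over Z this has rank 5, with invariant factors (1,1,1,1,1).

Reading off H_k = ker ∂_k / im ∂_{k+1}:

  H_0: rank C_0 − rank ∂_1 = 5 − 4 = 1, and the invariant factors of ∂_1 are all 1, so H_0 = Z.
  H_1: rank ker ∂_1 − rank ∂_2 = (9 − 4) − 5 = 0, and the invariant factors of ∂_2 are all 1, so H_1 = 0.
  H_2: rank ker ∂_2 − rank ∂_3 = (6 − 5) − 0 = 1, and there is no ∂_3, so H_2 = Z.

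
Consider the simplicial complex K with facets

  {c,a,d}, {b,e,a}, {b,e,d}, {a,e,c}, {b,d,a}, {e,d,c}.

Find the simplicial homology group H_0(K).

Take the total order a < b < c < d < e on the vertex set. Then K (dimension 2) consists of the simplices:

  0-simplices (5): a, b, c, d, e
  1-simplices (9): ab, ac, ad, ae, bd, be, cd, ce, de
  2-simplices (6): abd, abe, acd, ace, bde, cde

Hence C_0 ≅ Z^5, C_1 ≅ Z^9, C_2 ≅ Z^6.

Boundary ∂_1: C_1 → C_0 maps an edge to its endpoints' difference, ∂[p,q] = q − p. For instance
  ∂be = e − b.
As a 5×9 matrix over Z this has rank 4, with invariant factors (1,1,1,1).

Boundary ∂_2: C_2 → C_1 maps a triangle to the signed sum of its edges. For instance
  ∂abe = be − ae + ab,
  ∂cde = de − ce + cd.
This gives a 9×6 integer matrix of rank 5; reducing to Smith normal form yields diagonal entries (1,1,1,1,1).

From H_k ≅ ker(∂_k) / im(∂_{k+1}) we obtain:

  H_0: rank C_0 − rank ∂_1 = 5 − 4 = 1, and the invariant factors of ∂_1 are all 1, so H_0 ≅ Z.

H_0 ≅ Z.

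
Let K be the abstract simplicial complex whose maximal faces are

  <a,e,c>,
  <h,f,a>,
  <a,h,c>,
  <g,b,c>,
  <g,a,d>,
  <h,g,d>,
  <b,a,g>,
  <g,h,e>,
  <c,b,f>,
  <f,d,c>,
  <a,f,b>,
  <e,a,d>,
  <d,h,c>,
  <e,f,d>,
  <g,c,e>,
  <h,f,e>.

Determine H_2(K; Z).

We work with the vertex ordering a < b < c < d < e < f < g < h. The simplices of K, each written with vertices in increasing order, are:

  0-simplices (8): a, b, c, d, e, f, g, h
  1-simplices (24): ab, ac, ad, ae, af, ag, ah, bc, bf, bg, cd, ce, cf, cg, ch, de, df, dg, dh, ef, eg, eh, fh, gh
  2-simplices (16): abf, abg, ace, ach, ade, adg, afh, bcf, bcg, cdf, cdh, ceg, def, dgh, efh, egh

Hence C_0 ≅ Z^8, C_1 ≅ Z^24, C_2 ≅ Z^16.

The boundary map ∂_1: C_1 → C_0 sends each edge [p,q] (with p < q) to q − p.
The resulting 8×24 matrix has rank 7, and its Smith normal form has invariant factors (1,1,1,1,1,1,1).

The boundary map ∂_2: C_2 → C_1 maps a triangle to the signed sum of its edges. For instance
  ∂ace = ce − ae + ac,
  ∂bcg = cg − bg + bc.
As a 24×16 matrix over Z this has rank 15, with invariant factors (1,1,1,1,1,1,1,1,1,1,1,1,1,1,1).

Reading off H_k = ker ∂_k / im ∂_{k+1}:

  H_2: rank ker ∂_2 − rank ∂_3 = (16 − 15) − 0 = 1, and there is no ∂_3, so H_2 ≅ Z.

H_2 ≅ Z.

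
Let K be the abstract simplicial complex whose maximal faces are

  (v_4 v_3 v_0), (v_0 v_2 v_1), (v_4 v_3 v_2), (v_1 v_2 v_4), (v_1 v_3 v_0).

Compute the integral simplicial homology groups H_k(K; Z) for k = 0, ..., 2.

Fix the vertex order v_0 < v_1 < v_2 < v_3 < v_4 and write every simplex with vertices in increasing order. Then dim K = 2 and the simplices of K are:

  0-simplices (5): [v_0], [v_1], [v_2], [v_3], [v_4]
  1-simplices (10): [v_0,v_1], [v_0,v_2], [v_0,v_3], [v_0,v_4], [v_1,v_2], [v_1,v_3], [v_1,v_4], [v_2,v_3], [v_2,v_4], [v_3,v_4]
  2-simplices (5): [v_0,v_1,v_2], [v_0,v_1,v_3], [v_0,v_3,v_4], [v_1,v_2,v_4], [v_2,v_3,v_4]

so the chain groups are C_0 ≅ Z^5, C_1 ≅ Z^10, C_2 ≅ Z^5.

Boundary ∂_1: C_1 → C_0 sends each edge [p,q] (with p < q) to q − p. For instance
  ∂[v_2,v_4] = [v_4] − [v_2].
As a 5×10 matrix over Z this has rank 4, with invariant factors (1,1,1,1).

Boundary ∂_2: C_2 → C_1 maps a triangle to the signed sum of its edges. For instance
  ∂[v_0,v_3,v_4] = [v_3,v_4] − [v_0,v_4] + [v_0,v_3],
  ∂[v_0,v_1,v_3] = [v_1,v_3] − [v_0,v_3] + [v_0,v_1].
The 10×5 boundary matrix has rank 5 and Smith normal form diag(1,1,1,1,1).

Now H_k = ker ∂_k / im ∂_{k+1}, so:

  H_0: rank C_0 − rank ∂_1 = 5 − 4 = 1, and the invariant factors of ∂_1 are all 1, so H_0 = Z.
  H_1: rank ker ∂_1 − rank ∂_2 = (10 − 4) − 5 = 1, and the invariant factors of ∂_2 are all 1, so H_1 = Z.
  H_2: rank ker ∂_2 − rank ∂_3 = (5 − 5) − 0 = 0, and there is no ∂_3, so H_2 = 0.

As a check, the Euler characteristic is 5 − 10 + 5 = 0, which agrees with 1 − 1 + 0 = 0.

H_0 ≅ Z,  H_1 ≅ Z,  H_2 = 0.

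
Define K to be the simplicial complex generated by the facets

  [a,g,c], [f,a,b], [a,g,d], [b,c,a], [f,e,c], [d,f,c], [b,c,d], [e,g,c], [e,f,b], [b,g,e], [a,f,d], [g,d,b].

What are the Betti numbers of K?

b_0 = 1, b_1 = 0, b_2 = 0.

Fix the vertex order a < b < c < d < e < f < g and write every simplex with vertices in increasing order. Then dim K = 2 and the simplices of K are:

  0-simplices (7): a, b, c, d, e, f, g
  1-simplices (18): ab, ac, ad, af, ag, bc, bd, be, bf, bg, cd, ce, cf, cg, df, dg, ef, eg
  2-simplices (12): abc, abf, acg, adf, adg, bcd, bdg, bef, beg, cdf, cef, ceg

giving chain groups C_0 ≅ Z^7, C_1 ≅ Z^18, C_2 ≅ Z^12.

The boundary map ∂_1: C_1 → C_0 sends each edge [p,q] (with p < q) to q − p. For instance
  ∂af = f − a.
This gives a 7×18 integer matrix of rank 6; reducing to Smith normal form yields diagonal entries (1,1,1,1,1,1).

Boundary ∂_2: C_2 → C_1 maps a triangle to the signed sum of its edges. For instance
  ∂abf = bf − af + ab,
  ∂ceg = eg − cg + ce.
This gives a 18×12 integer matrix of rank 12; reducing to Smith normal form yields diagonal entries (1,1,1,1,1,1,1,1,1,1,1,2).

Reading off H_k = ker ∂_k / im ∂_{k+1}:

  H_0: rank C_0 − rank ∂_1 = 7 − 6 = 1, and the invariant factors of ∂_1 are all 1, so H_0 ≅ Z.
  H_1: rank ker ∂_1 − rank ∂_2 = (18 − 6) − 12 = 0, and ∂_2 has invariant factor 2 > 1, so H_1 ≅ Z/2.
  H_2: rank ker ∂_2 − rank ∂_3 = (12 − 12) − 0 = 0, and there is no ∂_3, so H_2 ≅ 0.

As a check, the Euler characteristic is 7 − 18 + 12 = 1, which agrees with 1 − 0 + 0 = 1.

Hence the Betti numbers are b_0 = 1, b_1 = 0, b_2 = 0.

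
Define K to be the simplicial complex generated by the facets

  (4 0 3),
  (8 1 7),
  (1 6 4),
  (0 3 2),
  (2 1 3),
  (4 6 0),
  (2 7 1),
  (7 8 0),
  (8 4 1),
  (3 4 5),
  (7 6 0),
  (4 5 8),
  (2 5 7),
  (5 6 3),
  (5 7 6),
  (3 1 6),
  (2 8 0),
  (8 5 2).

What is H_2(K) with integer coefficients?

Take the total order 0 < 1 < 2 < 3 < 4 < 5 < 6 < 7 < 8 on the vertex set. Then K (dimension 2) consists of the simplices:

  0-simplices (9): [0], [1], [2], [3], [4], [5], [6], [7], [8]
  1-simplices (27): (27 of them)
  2-simplices (18): [0,2,3], [0,2,8], [0,3,4], [0,4,6], [0,6,7], [0,7,8], [1,2,3], [1,2,7], [1,3,6], [1,4,6], [1,4,8], [1,7,8], [2,5,7], [2,5,8], [3,4,5], [3,5,6], [4,5,8], [5,6,7]

giving chain groups C_0 ≅ Z^9, C_1 ≅ Z^27, C_2 ≅ Z^18.

∂_1: C_1 → C_0 maps an edge to its endpoints' difference, ∂[p,q] = q − p. For instance
  ∂[1,3] = [3] − [1].
This gives a 9×27 integer matrix of rank 8; reducing to Smith normal form yields diagonal entries (1,1,1,1,1,1,1,1).

The boundary map ∂_2: C_2 → C_1 acts by ∂[p,q,r] = [q,r] − [p,r] + [p,q]. For instance
  ∂[0,2,8] = [2,8] − [0,8] + [0,2],
  ∂[1,3,6] = [3,6] − [1,6] + [1,3].
This gives a 27×18 integer matrix of rank 18; reducing to Smith normal form yields diagonal entries (1,1,1,1,1,1,1,1,1,1,1,1,1,1,1,1,1,2).

Reading off H_k = ker ∂_k / im ∂_{k+1}:

  H_2: rank ker ∂_2 − rank ∂_3 = (18 − 18) − 0 = 0, and there is no ∂_3, so H_2 = 0.

H_2 ≅ 0.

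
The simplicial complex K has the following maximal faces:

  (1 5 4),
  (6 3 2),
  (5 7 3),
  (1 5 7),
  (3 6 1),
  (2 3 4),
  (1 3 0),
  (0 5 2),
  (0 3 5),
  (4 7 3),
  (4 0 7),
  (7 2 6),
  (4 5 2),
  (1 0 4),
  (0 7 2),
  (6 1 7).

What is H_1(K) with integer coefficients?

K has 8 vertices, 24 edges, 16 triangles.
rank ∂_1 = 7, rank ∂_2 = 15 ⇒ b_1 = 24 − 7 − 15 = 2; all invariant factors of ∂_2 are 1 so no torsion. So H_1 = Z^2.

H_1 ≅ Z^2.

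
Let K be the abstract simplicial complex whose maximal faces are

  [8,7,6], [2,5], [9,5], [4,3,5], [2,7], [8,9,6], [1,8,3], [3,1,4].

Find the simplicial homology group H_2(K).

H_2 = 0.

Order the vertices as 1 < 2 < 3 < 4 < 5 < 6 < 7 < 8 < 9. Listing each simplex with vertices in this order, K has dimension 2 with simplices:

  0-simplices (9): [1], [2], [3], [4], [5], [6], [7], [8], [9]
  1-simplices (15): [1,3], [1,4], [1,8], [2,5], [2,7], [3,4], [3,5], [3,8], [4,5], [5,9], [6,7], [6,8], [6,9], [7,8], [8,9]
  2-simplices (5): [1,3,4], [1,3,8], [3,4,5], [6,7,8], [6,8,9]

so the chain groups are C_0 ≅ Z^9, C_1 ≅ Z^15, C_2 ≅ Z^5.

The boundary map ∂_1: C_1 → C_0 sends each edge [p,q] (with p < q) to q − p. For instance
  ∂[1,8] = [8] − [1].
The resulting 9×15 matrix has rank 8, and its Smith normal form has invariant factors (1,1,1,1,1,1,1,1).

The boundary map ∂_2: C_2 → C_1 sends each 2-simplex [p,q,r] to [q,r] − [p,r] + [p,q]. For instance
  ∂[1,3,4] = [3,4] − [1,4] + [1,3],
  ∂[1,3,8] = [3,8] − [1,8] + [1,3].
This gives a 15×5 integer matrix of rank 5; reducing to Smith normal form yields diagonal entries (1,1,1,1,1).

Computing H_k = (kernel of ∂_k) / (image of ∂_{k+1}):

  H_2: rank ker ∂_2 − rank ∂_3 = (5 − 5) − 0 = 0, and there is no ∂_3, so H_2 = 0.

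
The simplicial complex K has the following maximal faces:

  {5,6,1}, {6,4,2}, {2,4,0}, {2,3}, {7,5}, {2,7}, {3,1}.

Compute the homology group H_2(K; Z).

H_2 ≅ 0.

Fix the vertex order 0 < 1 < 2 < 3 < 4 < 5 < 6 < 7 and write every simplex with vertices in increasing order. Then dim K = 2 and the simplices of K are:

  0-simplices (8): [0], [1], [2], [3], [4], [5], [6], [7]
  1-simplices (12): [0,2], [0,4], [1,3], [1,5], [1,6], [2,3], [2,4], [2,6], [2,7], [4,6], [5,6], [5,7]
  2-simplices (3): [0,2,4], [1,5,6], [2,4,6]

giving chain groups C_0 ≅ Z^8, C_1 ≅ Z^12, C_2 ≅ Z^3.

Boundary ∂_1: C_1 → C_0 sends each edge [p,q] (with p < q) to q − p. For instance
  ∂[2,7] = [7] − [2].
This gives a 8×12 integer matrix of rank 7; reducing to Smith normal form yields diagonal entries (1,1,1,1,1,1,1).

The boundary map ∂_2: C_2 → C_1 maps a triangle to the signed sum of its edges. For instance
  ∂[2,4,6] = [4,6] − [2,6] + [2,4],
  ∂[0,2,4] = [2,4] − [0,4] + [0,2].
The 12×3 boundary matrix has rank 3 and Smith normal form diag(1,1,1).

Reading off H_k = ker ∂_k / im ∂_{k+1}:

  H_2: rank ker ∂_2 − rank ∂_3 = (3 − 3) − 0 = 0, and there is no ∂_3, so H_2 = 0.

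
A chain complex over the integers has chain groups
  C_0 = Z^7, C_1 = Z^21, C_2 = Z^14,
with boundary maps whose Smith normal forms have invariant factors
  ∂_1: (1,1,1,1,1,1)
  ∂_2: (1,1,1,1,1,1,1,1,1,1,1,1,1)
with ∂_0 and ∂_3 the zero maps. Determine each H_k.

H_0: b_0 = 7 − 0 − 6 = 1; torsion from ∂_1 factors > 1: none. So H_0 ≅ Z.
H_1: b_1 = 21 − 6 − 13 = 2; torsion from ∂_2 factors > 1: none. So H_1 ≅ Z^2.
H_2: b_2 = 14 − 13 − 0 = 1; torsion from ∂_3 factors > 1: none. So H_2 ≅ Z.

H_0 ≅ Z,  H_1 ≅ Z^2,  H_2 ≅ Z.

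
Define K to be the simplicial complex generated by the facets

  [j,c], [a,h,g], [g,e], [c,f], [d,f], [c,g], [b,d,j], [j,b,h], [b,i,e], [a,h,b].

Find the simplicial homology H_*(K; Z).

H_0 ≅ Z,  H_1 ≅ Z^3,  H_2 = 0.

Order the vertices as a < b < c < d < e < f < g < h < i < j. Listing each simplex with vertices in this order, K has dimension 2 with simplices:

  0-simplices (10): a, b, c, d, e, f, g, h, i, j
  1-simplices (17): ab, ag, ah, bd, be, bh, bi, bj, cf, cg, cj, df, dj, eg, ei, gh, hj
  2-simplices (5): abh, agh, bdj, bei, bhj

giving chain groups C_0 ≅ Z^10, C_1 ≅ Z^17, C_2 ≅ Z^5.

∂_1: C_1 → C_0 maps an edge to its endpoints' difference, ∂[p,q] = q − p.
This gives a 10×17 integer matrix of rank 9; reducing to Smith normal form yields diagonal entries (1,1,1,1,1,1,1,1,1).

∂_2: C_2 → C_1 sends each 2-simplex [p,q,r] to [q,r] − [p,r] + [p,q]. For instance
  ∂agh = gh − ah + ag,
  ∂bhj = hj − bj + bh.
As a 17×5 matrix over Z this has rank 5, with invariant factors (1,1,1,1,1).

From H_k ≅ ker(∂_k) / im(∂_{k+1}) we obtain:

  H_0: rank C_0 − rank ∂_1 = 10 − 9 = 1, and the invariant factors of ∂_1 are all 1, so H_0 = Z.
  H_1: rank ker ∂_1 − rank ∂_2 = (17 − 9) − 5 = 3, and the invariant factors of ∂_2 are all 1, so H_1 = Z^3.
  H_2: rank ker ∂_2 − rank ∂_3 = (5 − 5) − 0 = 0, and there is no ∂_3, so H_2 = 0.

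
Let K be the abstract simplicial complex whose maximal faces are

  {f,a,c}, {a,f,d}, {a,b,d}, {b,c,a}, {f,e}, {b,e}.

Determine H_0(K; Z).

H_0 ≅ Z.

Order the vertices as a < b < c < d < e < f. Listing each simplex with vertices in this order, K has dimension 2 with simplices:

  0-simplices (6): a, b, c, d, e, f
  1-simplices (10): ab, ac, ad, af, bc, bd, be, cf, df, ef
  2-simplices (4): abc, abd, acf, adf

Hence C_0 ≅ Z^6, C_1 ≅ Z^10, C_2 ≅ Z^4.

Boundary ∂_1: C_1 → C_0 is given by ∂[p,q] = [q] − [p].
As a 6×10 matrix over Z this has rank 5, with invariant factors (1,1,1,1,1).

The boundary map ∂_2: C_2 → C_1 maps a triangle to the signed sum of its edges. For instance
  ∂adf = df − af + ad,
  ∂abc = bc − ac + ab.
As a 10×4 matrix over Z this has rank 4, with invariant factors (1,1,1,1).

Reading off H_k = ker ∂_k / im ∂_{k+1}:

  H_0: rank C_0 − rank ∂_1 = 6 − 5 = 1, and the invariant factors of ∂_1 are all 1, so H_0 ≅ Z.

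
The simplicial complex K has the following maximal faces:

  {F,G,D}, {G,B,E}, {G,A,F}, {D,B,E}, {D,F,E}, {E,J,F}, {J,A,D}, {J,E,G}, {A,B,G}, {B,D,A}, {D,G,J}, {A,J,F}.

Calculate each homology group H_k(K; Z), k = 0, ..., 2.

Take the total order A < B < D < E < F < G < J on the vertex set. Then K (dimension 2) consists of the simplices:

  0-simplices (7): A, B, D, E, F, G, J
  1-simplices (18): AB, AD, AF, AG, AJ, BD, BE, BG, DE, DF, DG, DJ, EF, EG, EJ, FG, FJ, GJ
  2-simplices (12): ABD, ABG, ADJ, AFG, AFJ, BDE, BEG, DEF, DFG, DGJ, EFJ, EGJ

Hence C_0 ≅ Z^7, C_1 ≅ Z^18, C_2 ≅ Z^12.

Boundary ∂_1: C_1 → C_0 sends each edge [p,q] (with p < q) to q − p. For instance
  ∂AG = G − A.
The 7×18 boundary matrix has rank 6 and Smith normal form diag(1,1,1,1,1,1).

Boundary ∂_2: C_2 → C_1 maps a triangle to the signed sum of its edges. For instance
  ∂ADJ = DJ − AJ + AD,
  ∂BDE = DE − BE + BD.
The 18×12 boundary matrix has rank 12 and Smith normal form diag(1,1,1,1,1,1,1,1,1,1,1,2).

Now H_k = ker ∂_k / im ∂_{k+1}, so:

  H_0: rank C_0 − rank ∂_1 = 7 − 6 = 1, and the invariant factors of ∂_1 are all 1, so H_0 = Z.
  H_1: rank ker ∂_1 − rank ∂_2 = (18 − 6) − 12 = 0, and ∂_2 has invariant factor 2 > 1, so H_1 = Z/2.
  H_2: rank ker ∂_2 − rank ∂_3 = (12 − 12) − 0 = 0, and there is no ∂_3, so H_2 = 0.

As a check, the Euler characteristic is 7 − 18 + 12 = 1, which agrees with 1 − 0 + 0 = 1.

H_0 = Z,  H_1 = Z/2,  H_2 = 0.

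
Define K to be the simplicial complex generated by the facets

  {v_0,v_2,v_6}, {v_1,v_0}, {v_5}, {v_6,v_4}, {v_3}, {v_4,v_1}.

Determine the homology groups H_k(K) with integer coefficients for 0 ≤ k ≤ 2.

H_0 ≅ Z^3,  H_1 ≅ Z,  H_2 = 0.

We work with the vertex ordering v_0 < v_1 < v_2 < v_3 < v_4 < v_5 < v_6. The simplices of K, each written with vertices in increasing order, are:

  0-simplices (7): [v_0], [v_1], [v_2], [v_3], [v_4], [v_5], [v_6]
  1-simplices (6): [v_0,v_1], [v_0,v_2], [v_0,v_6], [v_1,v_4], [v_2,v_6], [v_4,v_6]
  2-simplices (1): [v_0,v_2,v_6]

so the chain groups are C_0 ≅ Z^7, C_1 ≅ Z^6, C_2 ≅ Z^1.

Boundary ∂_1: C_1 → C_0 is given by ∂[p,q] = [q] − [p]. For instance
  ∂[v_0,v_1] = [v_1] − [v_0].
The 7×6 boundary matrix has rank 4 and Smith normal form diag(1,1,1,1).

Boundary ∂_2: C_2 → C_1 maps a triangle to the signed sum of its edges. For instance
  ∂[v_0,v_2,v_6] = [v_2,v_6] − [v_0,v_6] + [v_0,v_2].
This gives a 6×1 integer matrix of rank 1; reducing to Smith normal form yields diagonal entries (1).

Reading off H_k = ker ∂_k / im ∂_{k+1}:

  H_0: rank C_0 − rank ∂_1 = 7 − 4 = 3, and the invariant factors of ∂_1 are all 1, so H_0 = Z^3.
  H_1: rank ker ∂_1 − rank ∂_2 = (6 − 4) − 1 = 1, and the invariant factors of ∂_2 are all 1, so H_1 = Z.
  H_2: rank ker ∂_2 − rank ∂_3 = (1 − 1) − 0 = 0, and there is no ∂_3, so H_2 = 0.

As a check, the Euler characteristic is 7 − 6 + 1 = 2, which agrees with 3 − 1 + 0 = 2.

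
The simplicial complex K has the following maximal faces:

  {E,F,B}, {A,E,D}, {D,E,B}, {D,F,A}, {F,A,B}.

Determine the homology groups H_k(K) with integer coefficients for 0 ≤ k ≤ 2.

Order the vertices as A < B < D < E < F. Listing each simplex with vertices in this order, K has dimension 2 with simplices:

  0-simplices (5): A, B, D, E, F
  1-simplices (10): AB, AD, AE, AF, BD, BE, BF, DE, DF, EF
  2-simplices (5): ABF, ADE, ADF, BDE, BEF

giving chain groups C_0 ≅ Z^5, C_1 ≅ Z^10, C_2 ≅ Z^5.

∂_1: C_1 → C_0 sends each edge [p,q] (with p < q) to q − p.
The 5×10 boundary matrix has rank 4 and Smith normal form diag(1,1,1,1).

∂_2: C_2 → C_1 sends each 2-simplex [p,q,r] to [q,r] − [p,r] + [p,q]. For instance
  ∂ADE = DE − AE + AD,
  ∂BDE = DE − BE + BD.
The 10×5 boundary matrix has rank 5 and Smith normal form diag(1,1,1,1,1).

Computing H_k = (kernel of ∂_k) / (image of ∂_{k+1}):

  H_0: rank C_0 − rank ∂_1 = 5 − 4 = 1, and the invariant factors of ∂_1 are all 1, so H_0 ≅ Z.
  H_1: rank ker ∂_1 − rank ∂_2 = (10 − 4) − 5 = 1, and the invariant factors of ∂_2 are all 1, so H_1 ≅ Z.
  H_2: rank ker ∂_2 − rank ∂_3 = (5 − 5) − 0 = 0, and there is no ∂_3, so H_2 ≅ 0.

As a check, the Euler characteristic is 5 − 10 + 5 = 0, which agrees with 1 − 1 + 0 = 0.

H_0 = Z,  H_1 = Z,  H_2 = 0.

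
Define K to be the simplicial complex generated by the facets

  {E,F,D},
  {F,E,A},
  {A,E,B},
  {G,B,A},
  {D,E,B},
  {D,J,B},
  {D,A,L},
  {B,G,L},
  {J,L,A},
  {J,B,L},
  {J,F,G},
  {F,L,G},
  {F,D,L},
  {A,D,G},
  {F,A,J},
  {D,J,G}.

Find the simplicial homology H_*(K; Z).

Take the total order A < B < D < E < F < G < J < L on the vertex set. Then K (dimension 2) consists of the simplices:

  0-simplices (8): A, B, D, E, F, G, J, L
  1-simplices (24): AB, AD, AE, AF, AG, AJ, AL, BD, BE, BG, BJ, BL, DE, DF, DG, DJ, DL, EF, FG, FJ, FL, GJ, GL, JL
  2-simplices (16): ABE, ABG, ADG, ADL, AEF, AFJ, AJL, BDE, BDJ, BGL, BJL, DEF, DFL, DGJ, FGJ, FGL

giving chain groups C_0 ≅ Z^8, C_1 ≅ Z^24, C_2 ≅ Z^16.

The boundary map ∂_1: C_1 → C_0 sends each edge [p,q] (with p < q) to q − p. For instance
  ∂AD = D − A.
This gives a 8×24 integer matrix of rank 7; reducing to Smith normal form yields diagonal entries (1,1,1,1,1,1,1).

Boundary ∂_2: C_2 → C_1 maps a triangle to the signed sum of its edges. For instance
  ∂FGL = GL − FL + FG,
  ∂ADG = DG − AG + AD.
As a 24×16 matrix over Z this has rank 15, with invariant factors (1,1,1,1,1,1,1,1,1,1,1,1,1,1,1).

Reading off H_k = ker ∂_k / im ∂_{k+1}:

  H_0: rank C_0 − rank ∂_1 = 8 − 7 = 1, and the invariant factors of ∂_1 are all 1, so H_0 = Z.
  H_1: rank ker ∂_1 − rank ∂_2 = (24 − 7) − 15 = 2, and the invariant factors of ∂_2 are all 1, so H_1 = Z^2.
  H_2: rank ker ∂_2 − rank ∂_3 = (16 − 15) − 0 = 1, and there is no ∂_3, so H_2 = Z.

(K is a triangulation of the torus T^2.)

H_0 = Z,  H_1 = Z^2,  H_2 = Z.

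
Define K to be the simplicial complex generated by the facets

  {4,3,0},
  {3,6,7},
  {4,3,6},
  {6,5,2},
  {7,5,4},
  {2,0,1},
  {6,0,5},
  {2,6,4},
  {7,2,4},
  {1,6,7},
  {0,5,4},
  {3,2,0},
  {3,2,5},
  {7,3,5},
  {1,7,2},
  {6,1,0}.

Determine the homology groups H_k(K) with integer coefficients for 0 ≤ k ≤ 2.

Order the vertices as 0 < 1 < 2 < 3 < 4 < 5 < 6 < 7. Listing each simplex with vertices in this order, K has dimension 2 with simplices:

  0-simplices (8): [0], [1], [2], [3], [4], [5], [6], [7]
  1-simplices (24): (24 of them)
  2-simplices (16): [0,1,2], [0,1,6], [0,2,3], [0,3,4], [0,4,5], [0,5,6], [1,2,7], [1,6,7], [2,3,5], [2,4,6], [2,4,7], [2,5,6], [3,4,6], [3,5,7], [3,6,7], [4,5,7]

giving chain groups C_0 ≅ Z^8, C_1 ≅ Z^24, C_2 ≅ Z^16.

∂_1: C_1 → C_0 is given by ∂[p,q] = [q] − [p]. For instance
  ∂[4,6] = [6] − [4].
This gives a 8×24 integer matrix of rank 7; reducing to Smith normal form yields diagonal entries (1,1,1,1,1,1,1).

∂_2: C_2 → C_1 acts by ∂[p,q,r] = [q,r] − [p,r] + [p,q]. For instance
  ∂[2,4,7] = [4,7] − [2,7] + [2,4],
  ∂[0,3,4] = [3,4] − [0,4] + [0,3].
This gives a 24×16 integer matrix of rank 15; reducing to Smith normal form yields diagonal entries (1,1,1,1,1,1,1,1,1,1,1,1,1,1,1).

From H_k ≅ ker(∂_k) / im(∂_{k+1}) we obtain:

  H_0: rank C_0 − rank ∂_1 = 8 − 7 = 1, and the invariant factors of ∂_1 are all 1, so H_0 ≅ Z.
  H_1: rank ker ∂_1 − rank ∂_2 = (24 − 7) − 15 = 2, and the invariant factors of ∂_2 are all 1, so H_1 ≅ Z^2.
  H_2: rank ker ∂_2 − rank ∂_3 = (16 − 15) − 0 = 1, and there is no ∂_3, so H_2 ≅ Z.

As a check, the Euler characteristic is 8 − 24 + 16 = 0, which agrees with 1 − 2 + 1 = 0.
(K is a triangulation of the torus T^2.)

H_0 = Z,  H_1 = Z^2,  H_2 = Z.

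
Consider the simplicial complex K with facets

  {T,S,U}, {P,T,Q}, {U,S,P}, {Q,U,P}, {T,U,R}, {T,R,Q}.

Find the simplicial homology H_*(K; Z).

H_0 = Z,  H_1 = Z,  H_2 = 0.

Order the vertices as P < Q < R < S < T < U. Listing each simplex with vertices in this order, K has dimension 2 with simplices:

  0-simplices (6): P, Q, R, S, T, U
  1-simplices (12): PQ, PS, PT, PU, QR, QT, QU, RT, RU, ST, SU, TU
  2-simplices (6): PQT, PQU, PSU, QRT, RTU, STU

so the chain groups are C_0 ≅ Z^6, C_1 ≅ Z^12, C_2 ≅ Z^6.

The boundary map ∂_1: C_1 → C_0 sends each edge [p,q] (with p < q) to q − p. For instance
  ∂PS = S − P.
This gives a 6×12 integer matrix of rank 5; reducing to Smith normal form yields diagonal entries (1,1,1,1,1).

∂_2: C_2 → C_1 sends each 2-simplex [p,q,r] to [q,r] − [p,r] + [p,q]. For instance
  ∂PQU = QU − PU + PQ,
  ∂RTU = TU − RU + RT.
This gives a 12×6 integer matrix of rank 6; reducing to Smith normal form yields diagonal entries (1,1,1,1,1,1).

Computing H_k = (kernel of ∂_k) / (image of ∂_{k+1}):

  H_0: rank C_0 − rank ∂_1 = 6 − 5 = 1, and the invariant factors of ∂_1 are all 1, so H_0 = Z.
  H_1: rank ker ∂_1 − rank ∂_2 = (12 − 5) − 6 = 1, and the invariant factors of ∂_2 are all 1, so H_1 = Z.
  H_2: rank ker ∂_2 − rank ∂_3 = (6 − 6) − 0 = 0, and there is no ∂_3, so H_2 = 0.

As a check, the Euler characteristic is 6 − 12 + 6 = 0, which agrees with 1 − 1 + 0 = 0.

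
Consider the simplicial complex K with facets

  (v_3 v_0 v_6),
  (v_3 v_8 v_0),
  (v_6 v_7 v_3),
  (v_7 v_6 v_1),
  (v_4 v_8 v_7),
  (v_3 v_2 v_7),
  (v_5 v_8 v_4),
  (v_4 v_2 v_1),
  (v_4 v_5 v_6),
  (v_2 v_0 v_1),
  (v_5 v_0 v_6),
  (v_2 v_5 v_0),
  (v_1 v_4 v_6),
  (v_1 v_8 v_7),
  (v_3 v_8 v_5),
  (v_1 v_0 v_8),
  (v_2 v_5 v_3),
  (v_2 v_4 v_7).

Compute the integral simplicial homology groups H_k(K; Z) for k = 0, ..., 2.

Order the vertices as v_0 < v_1 < v_2 < v_3 < v_4 < v_5 < v_6 < v_7 < v_8. Listing each simplex with vertices in this order, K has dimension 2 with simplices:

  0-simplices (9): [v_0], [v_1], [v_2], [v_3], [v_4], [v_5], [v_6], [v_7], [v_8]
  1-simplices (27): (27 of them)
  2-simplices (18): (18 of them)

giving chain groups C_0 ≅ Z^9, C_1 ≅ Z^27, C_2 ≅ Z^18.

Boundary ∂_1: C_1 → C_0 maps an edge to its endpoints' difference, ∂[p,q] = q − p. For instance
  ∂[v_4,v_5] = [v_5] − [v_4].
The 9×27 boundary matrix has rank 8 and Smith normal form diag(1,1,1,1,1,1,1,1).

Boundary ∂_2: C_2 → C_1 sends each 2-simplex [p,q,r] to [q,r] − [p,r] + [p,q]. For instance
  ∂[v_0,v_1,v_2] = [v_1,v_2] − [v_0,v_2] + [v_0,v_1],
  ∂[v_2,v_3,v_5] = [v_3,v_5] − [v_2,v_5] + [v_2,v_3].
The 27×18 boundary matrix has rank 18 and Smith normal form diag(1,1,1,1,1,1,1,1,1,1,1,1,1,1,1,1,1,2).

From H_k ≅ ker(∂_k) / im(∂_{k+1}) we obtain:

  H_0: rank C_0 − rank ∂_1 = 9 − 8 = 1, and the invariant factors of ∂_1 are all 1, so H_0 ≅ Z.
  H_1: rank ker ∂_1 − rank ∂_2 = (27 − 8) − 18 = 1, and ∂_2 has invariant factor 2 > 1, so H_1 ≅ Z ⊕ Z/2.
  H_2: rank ker ∂_2 − rank ∂_3 = (18 − 18) − 0 = 0, and there is no ∂_3, so H_2 ≅ 0.

As a check, the Euler characteristic is 9 − 27 + 18 = 0, which agrees with 1 − 1 + 0 = 0.

H_0 ≅ Z,  H_1 ≅ Z ⊕ Z/2,  H_2 = 0.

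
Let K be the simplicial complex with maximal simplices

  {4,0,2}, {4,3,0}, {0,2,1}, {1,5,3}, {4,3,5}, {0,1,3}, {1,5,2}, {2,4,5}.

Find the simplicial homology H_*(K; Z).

H_0 ≅ Z,  H_1 = 0,  H_2 ≅ Z.

Take the total order 0 < 1 < 2 < 3 < 4 < 5 on the vertex set. Then K (dimension 2) consists of the simplices:

  0-simplices (6): [0], [1], [2], [3], [4], [5]
  1-simplices (12): [0,1], [0,2], [0,3], [0,4], [1,2], [1,3], [1,5], [2,4], [2,5], [3,4], [3,5], [4,5]
  2-simplices (8): [0,1,2], [0,1,3], [0,2,4], [0,3,4], [1,2,5], [1,3,5], [2,4,5], [3,4,5]

so the chain groups are C_0 ≅ Z^6, C_1 ≅ Z^12, C_2 ≅ Z^8.

The boundary map ∂_1: C_1 → C_0 sends each edge [p,q] (with p < q) to q − p.
The 6×12 boundary matrix has rank 5 and Smith normal form diag(1,1,1,1,1).

The boundary map ∂_2: C_2 → C_1 maps a triangle to the signed sum of its edges. For instance
  ∂[3,4,5] = [4,5] − [3,5] + [3,4],
  ∂[2,4,5] = [4,5] − [2,5] + [2,4].
The 12×8 boundary matrix has rank 7 and Smith normal form diag(1,1,1,1,1,1,1).

Now H_k = ker ∂_k / im ∂_{k+1}, so:

  H_0: rank C_0 − rank ∂_1 = 6 − 5 = 1, and the invariant factors of ∂_1 are all 1, so H_0 ≅ Z.
  H_1: rank ker ∂_1 − rank ∂_2 = (12 − 5) − 7 = 0, and the invariant factors of ∂_2 are all 1, so H_1 ≅ 0.
  H_2: rank ker ∂_2 − rank ∂_3 = (8 − 7) − 0 = 1, and there is no ∂_3, so H_2 ≅ Z.

(K is a triangulation of the 2-sphere S^2.)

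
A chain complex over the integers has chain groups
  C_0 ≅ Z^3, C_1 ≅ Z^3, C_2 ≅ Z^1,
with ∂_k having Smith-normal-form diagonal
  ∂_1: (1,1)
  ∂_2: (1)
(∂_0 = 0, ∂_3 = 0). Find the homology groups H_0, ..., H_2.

H_0: b_0 = 3 − 0 − 2 = 1; torsion from ∂_1 factors > 1: none. So H_0 ≅ Z.
H_1: b_1 = 3 − 2 − 1 = 0; torsion from ∂_2 factors > 1: none. So H_1 ≅ 0.
H_2: b_2 = 1 − 1 − 0 = 0; torsion from ∂_3 factors > 1: none. So H_2 ≅ 0.

H_0 ≅ Z,  H_1 = 0,  H_2 = 0.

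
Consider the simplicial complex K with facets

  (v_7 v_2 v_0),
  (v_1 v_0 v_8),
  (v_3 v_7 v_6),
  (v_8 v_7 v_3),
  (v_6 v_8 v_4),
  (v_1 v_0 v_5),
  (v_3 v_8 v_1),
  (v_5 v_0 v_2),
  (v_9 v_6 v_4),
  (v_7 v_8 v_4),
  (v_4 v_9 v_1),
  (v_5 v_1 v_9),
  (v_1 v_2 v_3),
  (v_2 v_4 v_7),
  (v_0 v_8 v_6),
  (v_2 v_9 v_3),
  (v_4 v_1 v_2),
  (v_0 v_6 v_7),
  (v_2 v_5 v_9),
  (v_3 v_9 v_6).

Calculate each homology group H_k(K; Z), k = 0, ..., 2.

Fix the vertex order v_0 < v_1 < v_2 < v_3 < v_4 < v_5 < v_6 < v_7 < v_8 < v_9 and write every simplex with vertices in increasing order. Then dim K = 2 and the simplices of K are:

  0-simplices (10): [v_0], [v_1], [v_2], [v_3], [v_4], [v_5], [v_6], [v_7], [v_8], [v_9]
  1-simplices (30): (30 of them)
  2-simplices (20): (20 of them)

Hence C_0 ≅ Z^10, C_1 ≅ Z^30, C_2 ≅ Z^20.

∂_1: C_1 → C_0 sends each edge [p,q] (with p < q) to q − p. For instance
  ∂[v_0,v_7] = [v_7] − [v_0].
This gives a 10×30 integer matrix of rank 9; reducing to Smith normal form yields diagonal entries (1,1,1,1,1,1,1,1,1).

Boundary ∂_2: C_2 → C_1 acts by ∂[p,q,r] = [q,r] − [p,r] + [p,q]. For instance
  ∂[v_0,v_6,v_8] = [v_6,v_8] − [v_0,v_8] + [v_0,v_6],
  ∂[v_0,v_1,v_5] = [v_1,v_5] − [v_0,v_5] + [v_0,v_1].
As a 30×20 matrix over Z this has rank 20, with invariant factors (1,1,1,1,1,1,1,1,1,1,1,1,1,1,1,1,1,1,1,2).

From H_k ≅ ker(∂_k) / im(∂_{k+1}) we obtain:

  H_0: rank C_0 − rank ∂_1 = 10 − 9 = 1, and the invariant factors of ∂_1 are all 1, so H_0 = Z.
  H_1: rank ker ∂_1 − rank ∂_2 = (30 − 9) − 20 = 1, and ∂_2 has invariant factor 2 > 1, so H_1 = Z ⊕ Z/2Z.
  H_2: rank ker ∂_2 − rank ∂_3 = (20 − 20) − 0 = 0, and there is no ∂_3, so H_2 = 0.

(K is a triangulation of the Klein bottle.)

H_0 = Z,  H_1 = Z ⊕ Z/2Z,  H_2 = 0.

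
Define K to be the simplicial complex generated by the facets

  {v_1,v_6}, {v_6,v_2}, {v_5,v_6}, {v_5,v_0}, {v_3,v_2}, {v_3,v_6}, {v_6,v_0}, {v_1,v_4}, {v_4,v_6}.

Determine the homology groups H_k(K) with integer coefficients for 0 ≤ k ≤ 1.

H_0 ≅ Z,  H_1 ≅ Z^3.

Fix the vertex order v_0 < v_1 < v_2 < v_3 < v_4 < v_5 < v_6 and write every simplex with vertices in increasing order. Then dim K = 1 and the simplices of K are:

  0-simplices (7): [v_0], [v_1], [v_2], [v_3], [v_4], [v_5], [v_6]
  1-simplices (9): [v_0,v_5], [v_0,v_6], [v_1,v_4], [v_1,v_6], [v_2,v_3], [v_2,v_6], [v_3,v_6], [v_4,v_6], [v_5,v_6]

so the chain groups are C_0 ≅ Z^7, C_1 ≅ Z^9.

∂_1: C_1 → C_0 is given by ∂[p,q] = [q] − [p]. For instance
  ∂[v_5,v_6] = [v_6] − [v_5].
The resulting 7×9 matrix has rank 6, and its Smith normal form has invariant factors (1,1,1,1,1,1).

Now H_k = ker ∂_k / im ∂_{k+1}, so:

  H_0: rank C_0 − rank ∂_1 = 7 − 6 = 1, and the invariant factors of ∂_1 are all 1, so H_0 ≅ Z.
  H_1: rank ker ∂_1 − rank ∂_2 = (9 − 6) − 0 = 3, and there is no ∂_2, so H_1 ≅ Z^3.

As a check, the Euler characteristic is 7 − 9 = -2, which agrees with 1 − 3 = -2.
(K is a triangulation of a wedge of 3 circles.)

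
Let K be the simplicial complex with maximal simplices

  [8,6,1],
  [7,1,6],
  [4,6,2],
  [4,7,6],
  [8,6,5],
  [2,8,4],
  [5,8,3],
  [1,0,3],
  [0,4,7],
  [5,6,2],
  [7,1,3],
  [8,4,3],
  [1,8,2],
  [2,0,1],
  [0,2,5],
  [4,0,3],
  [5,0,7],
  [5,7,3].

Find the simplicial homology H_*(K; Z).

Order the vertices as 0 < 1 < 2 < 3 < 4 < 5 < 6 < 7 < 8. Listing each simplex with vertices in this order, K has dimension 2 with simplices:

  0-simplices (9): [0], [1], [2], [3], [4], [5], [6], [7], [8]
  1-simplices (27): (27 of them)
  2-simplices (18): [0,1,2], [0,1,3], [0,2,5], [0,3,4], [0,4,7], [0,5,7], [1,2,8], [1,3,7], [1,6,7], [1,6,8], [2,4,6], [2,4,8], [2,5,6], [3,4,8], [3,5,7], [3,5,8], [4,6,7], [5,6,8]

Hence C_0 ≅ Z^9, C_1 ≅ Z^27, C_2 ≅ Z^18.

Boundary ∂_1: C_1 → C_0 maps an edge to its endpoints' difference, ∂[p,q] = q − p. For instance
  ∂[5,6] = [6] − [5].
The resulting 9×27 matrix has rank 8, and its Smith normal form has invariant factors (1,1,1,1,1,1,1,1).

The boundary map ∂_2: C_2 → C_1 sends each 2-simplex [p,q,r] to [q,r] − [p,r] + [p,q]. For instance
  ∂[0,1,2] = [1,2] − [0,2] + [0,1],
  ∂[3,5,8] = [5,8] − [3,8] + [3,5].
This gives a 27×18 integer matrix of rank 18; reducing to Smith normal form yields diagonal entries (1,1,1,1,1,1,1,1,1,1,1,1,1,1,1,1,1,2).

Now H_k = ker ∂_k / im ∂_{k+1}, so:

  H_0: rank C_0 − rank ∂_1 = 9 − 8 = 1, and the invariant factors of ∂_1 are all 1, so H_0 ≅ Z.
  H_1: rank ker ∂_1 − rank ∂_2 = (27 − 8) − 18 = 1, and ∂_2 has invariant factor 2 > 1, so H_1 ≅ Z × Z/2.
  H_2: rank ker ∂_2 − rank ∂_3 = (18 − 18) − 0 = 0, and there is no ∂_3, so H_2 ≅ 0.

As a check, the Euler characteristic is 9 − 27 + 18 = 0, which agrees with 1 − 1 + 0 = 0.

H_0 ≅ Z,  H_1 ≅ Z × Z/2,  H_2 = 0.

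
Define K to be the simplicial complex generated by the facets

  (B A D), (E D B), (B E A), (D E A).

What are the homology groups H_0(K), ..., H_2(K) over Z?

Order the vertices as A < B < D < E. Listing each simplex with vertices in this order, K has dimension 2 with simplices:

  0-simplices (4): A, B, D, E
  1-simplices (6): AB, AD, AE, BD, BE, DE
  2-simplices (4): ABD, ABE, ADE, BDE

Hence C_0 ≅ Z^4, C_1 ≅ Z^6, C_2 ≅ Z^4.

∂_1: C_1 → C_0 is given by ∂[p,q] = [q] − [p]. For instance
  ∂AB = B − A.
This gives a 4×6 integer matrix of rank 3; reducing to Smith normal form yields diagonal entries (1,1,1).

∂_2: C_2 → C_1 sends each 2-simplex [p,q,r] to [q,r] − [p,r] + [p,q]. For instance
  ∂ABE = BE − AE + AB,
  ∂BDE = DE − BE + BD.
The resulting 6×4 matrix has rank 3, and its Smith normal form has invariant factors (1,1,1).

Computing H_k = (kernel of ∂_k) / (image of ∂_{k+1}):

  H_0: rank C_0 − rank ∂_1 = 4 − 3 = 1, and the invariant factors of ∂_1 are all 1, so H_0 = Z.
  H_1: rank ker ∂_1 − rank ∂_2 = (6 − 3) − 3 = 0, and the invariant factors of ∂_2 are all 1, so H_1 = 0.
  H_2: rank ker ∂_2 − rank ∂_3 = (4 − 3) − 0 = 1, and there is no ∂_3, so H_2 = Z.

(K is a triangulation of the 2-sphere S^2.)

H_0 ≅ Z,  H_1 = 0,  H_2 ≅ Z.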